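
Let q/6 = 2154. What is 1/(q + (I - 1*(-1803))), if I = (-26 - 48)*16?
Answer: 1/13543 ≈ 7.3839e-5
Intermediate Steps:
q = 12924 (q = 6*2154 = 12924)
I = -1184 (I = -74*16 = -1184)
1/(q + (I - 1*(-1803))) = 1/(12924 + (-1184 - 1*(-1803))) = 1/(12924 + (-1184 + 1803)) = 1/(12924 + 619) = 1/13543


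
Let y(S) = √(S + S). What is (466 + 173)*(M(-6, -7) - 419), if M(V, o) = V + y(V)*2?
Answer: -271575 + 2556*I*√3 ≈ -2.7158e+5 + 4427.1*I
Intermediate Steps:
y(S) = √2*√S (y(S) = √(2*S) = √2*√S)
M(V, o) = V + 2*√2*√V (M(V, o) = V + (√2*√V)*2 = V + 2*√2*√V)
(466 + 173)*(M(-6, -7) - 419) = (466 + 173)*((-6 + 2*√2*√(-6)) - 419) = 639*((-6 + 2*√2*(I*√6)) - 419) = 639*((-6 + 4*I*√3) - 419) = 639*(-425 + 4*I*√3) = -271575 + 2556*I*√3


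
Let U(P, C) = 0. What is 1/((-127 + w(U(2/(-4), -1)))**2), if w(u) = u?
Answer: 1/16129 ≈ 6.2000e-5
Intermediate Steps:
1/((-127 + w(U(2/(-4), -1)))**2) = 1/((-127 + 0)**2) = 1/((-127)**2) = 1/16129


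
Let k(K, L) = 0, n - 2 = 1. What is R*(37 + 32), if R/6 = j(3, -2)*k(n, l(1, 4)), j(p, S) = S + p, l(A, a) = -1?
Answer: 0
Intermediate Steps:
n = 3 (n = 2 + 1 = 3)
R = 0 (R = 6*((-2 + 3)*0) = 6*(1*0) = 6*0 = 0)
R*(37 + 32) = 0*(37 + 32) = 0*69 = 0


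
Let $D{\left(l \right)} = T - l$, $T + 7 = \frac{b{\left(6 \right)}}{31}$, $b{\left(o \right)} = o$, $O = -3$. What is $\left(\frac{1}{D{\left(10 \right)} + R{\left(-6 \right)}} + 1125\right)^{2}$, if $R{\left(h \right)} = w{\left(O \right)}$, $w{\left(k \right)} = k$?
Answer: $\frac{477092736961}{376996} \approx 1.2655 \cdot 10^{6}$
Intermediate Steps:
$R{\left(h \right)} = -3$
$T = - \frac{211}{31}$ ($T = -7 + \frac{6}{31} = - \frac{211}{31} \approx -6.8064$)
$D{\left(l \right)} = - \frac{211}{31} - l$
$\left(\frac{1}{D{\left(10 \right)} + R{\left(-6 \right)}} + 1125\right)^{2} = \left(\frac{1}{\left(- \frac{211}{31} - 10\right) - 3} + 1125\right)^{2} = \left(\frac{1}{- \frac{521}{31} - 3} + 1125\right)^{2} = \left(\frac{1}{- \frac{614}{31}} + 1125\right)^{2} = \left(- \frac{31}{614} + 1125\right)^{2} = \left(\frac{690719}{614}\right)^{2} = \frac{477092736961}{376996}$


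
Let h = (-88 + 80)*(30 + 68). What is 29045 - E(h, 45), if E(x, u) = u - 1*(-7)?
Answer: 28993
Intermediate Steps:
h = -784 (h = -8*98 = -784)
E(x, u) = 7 + u (E(x, u) = u + 7 = 7 + u)
29045 - E(h, 45) = 29045 - (7 + 45) = 29045 - 1*52 = 29045 - 52 = 28993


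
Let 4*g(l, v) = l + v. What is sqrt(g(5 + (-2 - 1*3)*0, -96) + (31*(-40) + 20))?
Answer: I*sqrt(4971)/2 ≈ 35.253*I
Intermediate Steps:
g(l, v) = l/4 + v/4 (g(l, v) = (l + v)/4 = l/4 + v/4)
sqrt(g(5 + (-2 - 1*3)*0, -96) + (31*(-40) + 20)) = sqrt(((5 + (-2 - 1*3)*0)/4 + (1/4)*(-96)) + (31*(-40) + 20)) = sqrt(((5 + (-2 - 3)*0)/4 - 24) + (-1240 + 20)) = sqrt(((5 - 5*0)/4 - 24) - 1220) = sqrt(((5 + 0)/4 - 24) - 1220) = sqrt(((1/4)*5 - 24) - 1220) = sqrt((5/4 - 24) - 1220) = sqrt(-91/4 - 1220) = sqrt(-4971/4) = I*sqrt(4971)/2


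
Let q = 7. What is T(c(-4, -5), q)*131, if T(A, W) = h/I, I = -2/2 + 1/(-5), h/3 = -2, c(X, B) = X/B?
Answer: 655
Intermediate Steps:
h = -6 (h = 3*(-2) = -6)
I = -6/5 (I = -2*½ + 1*(-⅕) = -1 - ⅕ = -6/5 ≈ -1.2000)
T(A, W) = 5 (T(A, W) = -6/(-6/5) = -6*(-⅚) = 5)
T(c(-4, -5), q)*131 = 5*131 = 655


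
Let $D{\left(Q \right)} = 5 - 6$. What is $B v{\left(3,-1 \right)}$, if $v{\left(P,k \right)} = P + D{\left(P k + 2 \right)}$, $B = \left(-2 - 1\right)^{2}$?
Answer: $18$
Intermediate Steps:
$D{\left(Q \right)} = -1$ ($D{\left(Q \right)} = 5 - 6 = -1$)
$B = 9$ ($B = \left(-3\right)^{2} = 9$)
$v{\left(P,k \right)} = -1 + P$ ($v{\left(P,k \right)} = P - 1 = -1 + P$)
$B v{\left(3,-1 \right)} = 9 \left(-1 + 3\right) = 9 \cdot 2 = 18$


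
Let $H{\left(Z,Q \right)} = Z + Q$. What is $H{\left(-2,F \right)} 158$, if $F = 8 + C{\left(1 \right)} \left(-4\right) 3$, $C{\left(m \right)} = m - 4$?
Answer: $6636$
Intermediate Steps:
$C{\left(m \right)} = -4 + m$
$F = 44$ ($F = 8 + \left(-4 + 1\right) \left(-4\right) 3 = 8 + \left(-3\right) \left(-4\right) 3 = 8 + 12 \cdot 3 = 8 + 36 = 44$)
$H{\left(Z,Q \right)} = Q + Z$
$H{\left(-2,F \right)} 158 = \left(44 - 2\right) 158 = 42 \cdot 158 = 6636$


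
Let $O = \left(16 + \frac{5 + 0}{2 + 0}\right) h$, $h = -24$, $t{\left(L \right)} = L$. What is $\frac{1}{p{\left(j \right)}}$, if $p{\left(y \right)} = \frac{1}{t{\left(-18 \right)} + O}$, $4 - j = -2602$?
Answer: $-462$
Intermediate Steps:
$j = 2606$ ($j = 4 - -2602 = 4 + 2602 = 2606$)
$O = -444$ ($O = \left(16 + \frac{5 + 0}{2 + 0}\right) \left(-24\right) = \left(16 + \frac{5}{2}\right) \left(-24\right) = \frac{37}{2} \left(-24\right) = -444$)
$p{\left(y \right)} = - \frac{1}{462}$ ($p{\left(y \right)} = \frac{1}{-18 - 444} = \frac{1}{-462} = - \frac{1}{462}$)
$\frac{1}{p{\left(j \right)}} = \frac{1}{- \frac{1}{462}} = -462$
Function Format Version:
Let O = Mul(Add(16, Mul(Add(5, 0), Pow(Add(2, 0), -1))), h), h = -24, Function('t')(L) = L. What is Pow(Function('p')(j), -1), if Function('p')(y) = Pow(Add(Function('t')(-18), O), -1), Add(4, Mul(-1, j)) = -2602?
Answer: -462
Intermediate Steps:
j = 2606 (j = Add(4, Mul(-1, -2602)) = Add(4, 2602) = 2606)
O = -444 (O = Mul(Add(16, Mul(Add(5, 0), Pow(Add(2, 0), -1))), -24) = Mul(Add(16, Mul(5, Pow(2, -1))), -24) = Mul(Add(16, Mul(5, Rational(1, 2))), -24) = Mul(Add(16, Rational(5, 2)), -24) = Mul(Rational(37, 2), -24) = -444)
Function('p')(y) = Rational(-1, 462) (Function('p')(y) = Pow(Add(-18, -444), -1) = Pow(-462, -1) = Rational(-1, 462))
Pow(Function('p')(j), -1) = Pow(Rational(-1, 462), -1) = -462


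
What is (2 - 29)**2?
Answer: 729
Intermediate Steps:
(2 - 29)**2 = (-27)**2 = 729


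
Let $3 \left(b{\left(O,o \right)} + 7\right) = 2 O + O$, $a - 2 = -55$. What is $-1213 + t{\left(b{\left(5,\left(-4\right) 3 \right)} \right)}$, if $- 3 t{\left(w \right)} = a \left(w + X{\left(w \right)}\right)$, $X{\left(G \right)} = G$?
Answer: $- \frac{3851}{3} \approx -1283.7$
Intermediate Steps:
$a = -53$ ($a = 2 - 55 = -53$)
$b{\left(O,o \right)} = -7 + O$ ($b{\left(O,o \right)} = -7 + \frac{2 O + O}{3} = -7 + \frac{3 O}{3} = -7 + O$)
$t{\left(w \right)} = \frac{106 w}{3}$ ($t{\left(w \right)} = - \frac{\left(-53\right) \left(w + w\right)}{3} = - \frac{\left(-53\right) 2 w}{3} = - \frac{\left(-106\right) w}{3} = \frac{106 w}{3}$)
$-1213 + t{\left(b{\left(5,\left(-4\right) 3 \right)} \right)} = -1213 + \frac{106 \left(-7 + 5\right)}{3} = -1213 + \frac{106}{3} \left(-2\right) = -1213 - \frac{212}{3} = - \frac{3851}{3}$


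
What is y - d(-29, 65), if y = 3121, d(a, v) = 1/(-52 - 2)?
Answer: 168535/54 ≈ 3121.0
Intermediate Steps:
d(a, v) = -1/54 (d(a, v) = 1/(-54) = -1/54)
y - d(-29, 65) = 3121 - 1*(-1/54) = 3121 + 1/54 = 168535/54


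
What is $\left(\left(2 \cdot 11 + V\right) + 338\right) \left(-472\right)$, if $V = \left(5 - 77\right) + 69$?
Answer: $-168504$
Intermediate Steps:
$V = -3$ ($V = -72 + 69 = -3$)
$\left(\left(2 \cdot 11 + V\right) + 338\right) \left(-472\right) = \left(\left(2 \cdot 11 - 3\right) + 338\right) \left(-472\right) = \left(\left(22 - 3\right) + 338\right) \left(-472\right) = \left(19 + 338\right) \left(-472\right) = 357 \left(-472\right) = -168504$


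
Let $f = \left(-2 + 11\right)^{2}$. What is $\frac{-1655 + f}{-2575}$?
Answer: $\frac{1574}{2575} \approx 0.61126$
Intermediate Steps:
$f = 81$ ($f = 9^{2} = 81$)
$\frac{-1655 + f}{-2575} = \frac{-1655 + 81}{-2575} = \left(-1574\right) \left(- \frac{1}{2575}\right) = \frac{1574}{2575}$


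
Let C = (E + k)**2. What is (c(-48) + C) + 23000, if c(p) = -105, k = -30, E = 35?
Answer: 22920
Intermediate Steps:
C = 25 (C = (35 - 30)**2 = 5**2 = 25)
(c(-48) + C) + 23000 = (-105 + 25) + 23000 = -80 + 23000 = 22920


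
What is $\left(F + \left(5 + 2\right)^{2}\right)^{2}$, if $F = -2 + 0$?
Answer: $2209$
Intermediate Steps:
$F = -2$
$\left(F + \left(5 + 2\right)^{2}\right)^{2} = \left(-2 + \left(5 + 2\right)^{2}\right)^{2} = \left(-2 + 7^{2}\right)^{2} = \left(-2 + 49\right)^{2} = 47^{2} = 2209$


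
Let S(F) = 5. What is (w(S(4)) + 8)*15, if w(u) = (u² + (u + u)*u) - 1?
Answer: 1230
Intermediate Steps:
w(u) = -1 + 3*u² (w(u) = (u² + (2*u)*u) - 1 = (u² + 2*u²) - 1 = 3*u² - 1 = -1 + 3*u²)
(w(S(4)) + 8)*15 = ((-1 + 3*5²) + 8)*15 = ((-1 + 3*25) + 8)*15 = ((-1 + 75) + 8)*15 = (74 + 8)*15 = 82*15 = 1230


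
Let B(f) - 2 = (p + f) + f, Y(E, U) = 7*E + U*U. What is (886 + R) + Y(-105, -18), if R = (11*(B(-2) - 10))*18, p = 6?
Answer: -713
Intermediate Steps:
Y(E, U) = U² + 7*E (Y(E, U) = 7*E + U² = U² + 7*E)
B(f) = 8 + 2*f (B(f) = 2 + ((6 + f) + f) = 2 + (6 + 2*f) = 8 + 2*f)
R = -1188 (R = (11*((8 + 2*(-2)) - 10))*18 = (11*((8 - 4) - 10))*18 = (11*(4 - 10))*18 = (11*(-6))*18 = -66*18 = -1188)
(886 + R) + Y(-105, -18) = (886 - 1188) + ((-18)² + 7*(-105)) = -302 + (324 - 735) = -302 - 411 = -713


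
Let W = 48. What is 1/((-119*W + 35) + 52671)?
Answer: 1/46994 ≈ 2.1279e-5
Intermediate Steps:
1/((-119*W + 35) + 52671) = 1/((-119*48 + 35) + 52671) = 1/((-5712 + 35) + 52671) = 1/(-5677 + 52671) = 1/46994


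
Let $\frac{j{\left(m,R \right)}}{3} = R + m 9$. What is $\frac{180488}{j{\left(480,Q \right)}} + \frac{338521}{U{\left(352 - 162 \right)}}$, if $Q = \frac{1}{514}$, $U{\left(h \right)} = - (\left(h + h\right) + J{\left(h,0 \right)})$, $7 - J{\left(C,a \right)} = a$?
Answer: $- \frac{739712011273}{859326147} \approx -860.8$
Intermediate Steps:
$J{\left(C,a \right)} = 7 - a$
$U{\left(h \right)} = -7 - 2 h$ ($U{\left(h \right)} = - (\left(h + h\right) + \left(7 - 0\right)) = - (2 h + \left(7 + 0\right)) = - (2 h + 7) = - (7 + 2 h) = -7 - 2 h$)
$Q = \frac{1}{514} \approx 0.0019455$
$j{\left(m,R \right)} = 3 R + 27 m$ ($j{\left(m,R \right)} = 3 \left(R + m 9\right) = 3 \left(R + 9 m\right) = 3 R + 27 m$)
$\frac{180488}{j{\left(480,Q \right)}} + \frac{338521}{U{\left(352 - 162 \right)}} = \frac{180488}{3 \cdot \frac{1}{514} + 27 \cdot 480} + \frac{338521}{-7 - 2 \left(352 - 162\right)} = \frac{180488}{\frac{3}{514} + 12960} + \frac{338521}{-7 - 2 \left(352 - 162\right)} = \frac{180488}{\frac{6661443}{514}} + \frac{338521}{-7 - 380} = 180488 \cdot \frac{514}{6661443} + \frac{338521}{-7 - 380} = \frac{92770832}{6661443} + \frac{338521}{-387} = \frac{92770832}{6661443} + 338521 \left(- \frac{1}{387}\right) = \frac{92770832}{6661443} - \frac{338521}{387} = - \frac{739712011273}{859326147}$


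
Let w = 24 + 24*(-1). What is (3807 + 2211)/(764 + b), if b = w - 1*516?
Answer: 3009/124 ≈ 24.266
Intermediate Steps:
w = 0 (w = 24 - 24 = 0)
b = -516 (b = 0 - 1*516 = 0 - 516 = -516)
(3807 + 2211)/(764 + b) = (3807 + 2211)/(764 - 516) = 6018/248 = 6018*(1/248) = 3009/124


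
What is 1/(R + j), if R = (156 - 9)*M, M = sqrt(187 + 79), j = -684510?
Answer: -114085/78091365351 - 49*sqrt(266)/156182730702 ≈ -1.4660e-6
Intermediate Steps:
M = sqrt(266) ≈ 16.310
R = 147*sqrt(266) (R = (156 - 9)*sqrt(266) = 147*sqrt(266) ≈ 2397.5)
1/(R + j) = 1/(147*sqrt(266) - 684510) = 1/(-684510 + 147*sqrt(266))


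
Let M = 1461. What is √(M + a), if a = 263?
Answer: 2*√431 ≈ 41.521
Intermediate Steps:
√(M + a) = √(1461 + 263) = √1724 = 2*√431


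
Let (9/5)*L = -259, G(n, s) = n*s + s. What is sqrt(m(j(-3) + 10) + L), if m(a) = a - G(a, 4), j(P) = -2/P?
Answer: I*sqrt(1619)/3 ≈ 13.412*I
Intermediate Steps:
G(n, s) = s + n*s
m(a) = -4 - 3*a (m(a) = a - 4*(1 + a) = a - (4 + 4*a) = a + (-4 - 4*a) = -4 - 3*a)
L = -1295/9 (L = (5/9)*(-259) = -1295/9 ≈ -143.89)
sqrt(m(j(-3) + 10) + L) = sqrt((-4 - 3*(-2/(-3) + 10)) - 1295/9) = sqrt((-4 - 3*(-2*(-1/3) + 10)) - 1295/9) = sqrt((-4 - 3*(2/3 + 10)) - 1295/9) = sqrt((-4 - 3*32/3) - 1295/9) = sqrt((-4 - 32) - 1295/9) = sqrt(-36 - 1295/9) = sqrt(-1619/9) = I*sqrt(1619)/3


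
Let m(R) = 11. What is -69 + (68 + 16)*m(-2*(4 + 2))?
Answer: 855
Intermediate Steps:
-69 + (68 + 16)*m(-2*(4 + 2)) = -69 + (68 + 16)*11 = -69 + 84*11 = -69 + 924 = 855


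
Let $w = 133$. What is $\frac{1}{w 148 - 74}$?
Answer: $\frac{1}{19610} \approx 5.0994 \cdot 10^{-5}$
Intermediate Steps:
$\frac{1}{w 148 - 74} = \frac{1}{133 \cdot 148 - 74} = \frac{1}{19684 - 74} = \frac{1}{19610}$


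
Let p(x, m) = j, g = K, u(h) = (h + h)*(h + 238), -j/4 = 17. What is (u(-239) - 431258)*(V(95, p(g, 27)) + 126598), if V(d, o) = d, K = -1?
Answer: -54576810540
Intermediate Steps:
j = -68 (j = -4*17 = -68)
u(h) = 2*h*(238 + h) (u(h) = (2*h)*(238 + h) = 2*h*(238 + h))
g = -1
p(x, m) = -68
(u(-239) - 431258)*(V(95, p(g, 27)) + 126598) = (2*(-239)*(238 - 239) - 431258)*(95 + 126598) = (2*(-239)*(-1) - 431258)*126693 = (478 - 431258)*126693 = -430780*126693 = -54576810540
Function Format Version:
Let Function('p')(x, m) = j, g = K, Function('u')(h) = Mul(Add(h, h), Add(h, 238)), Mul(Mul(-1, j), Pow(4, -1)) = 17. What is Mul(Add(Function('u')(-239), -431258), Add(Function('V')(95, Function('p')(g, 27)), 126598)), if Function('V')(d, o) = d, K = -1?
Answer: -54576810540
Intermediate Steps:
j = -68 (j = Mul(-4, 17) = -68)
Function('u')(h) = Mul(2, h, Add(238, h)) (Function('u')(h) = Mul(Mul(2, h), Add(238, h)) = Mul(2, h, Add(238, h)))
g = -1
Function('p')(x, m) = -68
Mul(Add(Function('u')(-239), -431258), Add(Function('V')(95, Function('p')(g, 27)), 126598)) = Mul(Add(Mul(2, -239, Add(238, -239)), -431258), Add(95, 126598)) = Mul(Add(Mul(2, -239, -1), -431258), 126693) = Mul(Add(478, -431258), 126693) = Mul(-430780, 126693) = -54576810540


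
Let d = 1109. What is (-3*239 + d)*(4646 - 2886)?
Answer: 689920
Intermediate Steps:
(-3*239 + d)*(4646 - 2886) = (-3*239 + 1109)*(4646 - 2886) = (-717 + 1109)*1760 = 392*1760 = 689920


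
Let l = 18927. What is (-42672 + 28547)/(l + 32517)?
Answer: -14125/51444 ≈ -0.27457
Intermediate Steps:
(-42672 + 28547)/(l + 32517) = (-42672 + 28547)/(18927 + 32517) = -14125/51444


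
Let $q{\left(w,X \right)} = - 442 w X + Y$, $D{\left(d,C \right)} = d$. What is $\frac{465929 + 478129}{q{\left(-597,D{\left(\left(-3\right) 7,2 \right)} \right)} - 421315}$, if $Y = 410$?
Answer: $- \frac{944058}{5962259} \approx -0.15834$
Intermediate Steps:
$q{\left(w,X \right)} = 410 - 442 X w$ ($q{\left(w,X \right)} = - 442 w X + 410 = - 442 X w + 410 = 410 - 442 X w$)
$\frac{465929 + 478129}{q{\left(-597,D{\left(\left(-3\right) 7,2 \right)} \right)} - 421315} = \frac{465929 + 478129}{\left(410 - 442 \left(\left(-3\right) 7\right) \left(-597\right)\right) - 421315} = \frac{944058}{\left(410 - \left(-9282\right) \left(-597\right)\right) - 421315} = \frac{944058}{\left(410 - 5541354\right) - 421315} = \frac{944058}{-5540944 - 421315} = \frac{944058}{-5962259} = 944058 \left(- \frac{1}{5962259}\right) = - \frac{944058}{5962259}$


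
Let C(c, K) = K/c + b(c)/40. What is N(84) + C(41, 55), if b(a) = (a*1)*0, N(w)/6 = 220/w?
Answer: 4895/287 ≈ 17.056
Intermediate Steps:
N(w) = 1320/w (N(w) = 6*(220/w) = 1320/w)
b(a) = 0 (b(a) = a*0 = 0)
C(c, K) = K/c (C(c, K) = K/c + 0/40 = K/c + 0*(1/40) = K/c + 0 = K/c)
N(84) + C(41, 55) = 1320/84 + 55/41 = 1320*(1/84) + 55*(1/41) = 110/7 + 55/41 = 4895/287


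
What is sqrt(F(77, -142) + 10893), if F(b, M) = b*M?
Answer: I*sqrt(41) ≈ 6.4031*I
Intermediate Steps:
F(b, M) = M*b
sqrt(F(77, -142) + 10893) = sqrt(-142*77 + 10893) = sqrt(-10934 + 10893) = sqrt(-41) = I*sqrt(41)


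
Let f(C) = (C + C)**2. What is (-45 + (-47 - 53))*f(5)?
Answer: -14500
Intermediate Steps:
f(C) = 4*C**2 (f(C) = (2*C)**2 = 4*C**2)
(-45 + (-47 - 53))*f(5) = (-45 + (-47 - 53))*(4*5**2) = (-45 - 100)*(4*25) = -145*100 = -14500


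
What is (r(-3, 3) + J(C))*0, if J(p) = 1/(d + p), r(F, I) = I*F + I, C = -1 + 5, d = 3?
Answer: 0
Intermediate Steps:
C = 4
r(F, I) = I + F*I (r(F, I) = F*I + I = I + F*I)
J(p) = 1/(3 + p)
(r(-3, 3) + J(C))*0 = (3*(1 - 3) + 1/(3 + 4))*0 = (3*(-2) + 1/7)*0 = (-6 + ⅐)*0 = -41/7*0 = 0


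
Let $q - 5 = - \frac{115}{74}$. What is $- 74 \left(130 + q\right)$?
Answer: $-9875$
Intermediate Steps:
$q = \frac{255}{74}$ ($q = 5 - \frac{115}{74} = \frac{255}{74} \approx 3.4459$)
$- 74 \left(130 + q\right) = - 74 \left(130 + \frac{255}{74}\right) = - \frac{74 \cdot 9875}{74} = \left(-1\right) 9875 = -9875$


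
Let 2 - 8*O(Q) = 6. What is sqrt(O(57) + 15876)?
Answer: sqrt(63502)/2 ≈ 126.00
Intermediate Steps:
O(Q) = -1/2 (O(Q) = 1/4 - 1/8*6 = 1/4 - 3/4 = -1/2)
sqrt(O(57) + 15876) = sqrt(-1/2 + 15876) = sqrt(31751/2) = sqrt(63502)/2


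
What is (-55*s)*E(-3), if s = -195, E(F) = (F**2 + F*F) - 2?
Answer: 171600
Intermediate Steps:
E(F) = -2 + 2*F**2 (E(F) = (F**2 + F**2) - 2 = 2*F**2 - 2 = -2 + 2*F**2)
(-55*s)*E(-3) = (-55*(-195))*(-2 + 2*(-3)**2) = 10725*(-2 + 2*9) = 10725*(-2 + 18) = 10725*16 = 171600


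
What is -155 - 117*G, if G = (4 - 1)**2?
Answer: -1208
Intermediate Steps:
G = 9 (G = 3**2 = 9)
-155 - 117*G = -155 - 117*9 = -155 - 1053 = -1208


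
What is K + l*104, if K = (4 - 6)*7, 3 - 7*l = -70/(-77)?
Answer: 1314/77 ≈ 17.065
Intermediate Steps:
l = 23/77 (l = 3/7 - (-10)/(-77) = 3/7 - (-10)*(-1)/77 = 3/7 - ⅐*10/11 = 3/7 - 10/77 = 23/77 ≈ 0.29870)
K = -14 (K = -2*7 = -14)
K + l*104 = -14 + (23/77)*104 = -14 + 2392/77 = 1314/77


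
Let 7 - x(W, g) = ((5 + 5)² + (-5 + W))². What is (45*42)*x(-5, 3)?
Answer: -15295770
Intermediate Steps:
x(W, g) = 7 - (95 + W)² (x(W, g) = 7 - ((5 + 5)² + (-5 + W))² = 7 - (10² + (-5 + W))² = 7 - (100 + (-5 + W))² = 7 - (95 + W)²)
(45*42)*x(-5, 3) = (45*42)*(7 - (95 - 5)²) = 1890*(7 - 1*90²) = 1890*(7 - 1*8100) = 1890*(7 - 8100) = 1890*(-8093) = -15295770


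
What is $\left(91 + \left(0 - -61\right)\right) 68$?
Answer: $10336$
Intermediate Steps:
$\left(91 + \left(0 - -61\right)\right) 68 = \left(91 + \left(0 + 61\right)\right) 68 = \left(91 + 61\right) 68 = 152 \cdot 68 = 10336$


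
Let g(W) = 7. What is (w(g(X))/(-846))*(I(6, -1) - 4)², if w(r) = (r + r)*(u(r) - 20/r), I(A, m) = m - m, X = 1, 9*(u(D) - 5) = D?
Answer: -2944/3807 ≈ -0.77331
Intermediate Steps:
u(D) = 5 + D/9
I(A, m) = 0
w(r) = 2*r*(5 - 20/r + r/9) (w(r) = (r + r)*((5 + r/9) - 20/r) = (2*r)*(5 - 20/r + r/9) = 2*r*(5 - 20/r + r/9))
(w(g(X))/(-846))*(I(6, -1) - 4)² = ((-40 + (2/9)*7*(45 + 7))/(-846))*(0 - 4)² = ((-40 + (2/9)*7*52)*(-1/846))*(-4)² = ((-40 + 728/9)*(-1/846))*16 = ((368/9)*(-1/846))*16 = -184/3807*16 = -2944/3807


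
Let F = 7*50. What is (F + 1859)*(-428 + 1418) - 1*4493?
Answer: 2182417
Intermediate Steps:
F = 350
(F + 1859)*(-428 + 1418) - 1*4493 = (350 + 1859)*(-428 + 1418) - 1*4493 = 2209*990 - 4493 = 2186910 - 4493 = 2182417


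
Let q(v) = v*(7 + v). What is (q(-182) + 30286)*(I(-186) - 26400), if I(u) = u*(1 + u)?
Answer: 497709360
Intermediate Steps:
(q(-182) + 30286)*(I(-186) - 26400) = (-182*(7 - 182) + 30286)*(-186*(1 - 186) - 26400) = (-182*(-175) + 30286)*(-186*(-185) - 26400) = (31850 + 30286)*(34410 - 26400) = 62136*8010 = 497709360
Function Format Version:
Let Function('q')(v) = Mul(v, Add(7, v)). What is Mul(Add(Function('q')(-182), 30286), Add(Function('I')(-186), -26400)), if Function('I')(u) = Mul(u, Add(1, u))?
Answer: 497709360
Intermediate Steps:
Mul(Add(Function('q')(-182), 30286), Add(Function('I')(-186), -26400)) = Mul(Add(Mul(-182, Add(7, -182)), 30286), Add(Mul(-186, Add(1, -186)), -26400)) = Mul(Add(Mul(-182, -175), 30286), Add(Mul(-186, -185), -26400)) = Mul(Add(31850, 30286), Add(34410, -26400)) = Mul(62136, 8010) = 497709360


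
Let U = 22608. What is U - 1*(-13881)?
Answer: 36489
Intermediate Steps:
U - 1*(-13881) = 22608 - 1*(-13881) = 22608 + 13881 = 36489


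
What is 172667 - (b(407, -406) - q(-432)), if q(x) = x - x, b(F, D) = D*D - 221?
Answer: 8052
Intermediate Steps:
b(F, D) = -221 + D² (b(F, D) = D² - 221 = -221 + D²)
q(x) = 0
172667 - (b(407, -406) - q(-432)) = 172667 - ((-221 + (-406)²) - 1*0) = 172667 - ((-221 + 164836) + 0) = 172667 - (164615 + 0) = 172667 - 1*164615 = 172667 - 164615 = 8052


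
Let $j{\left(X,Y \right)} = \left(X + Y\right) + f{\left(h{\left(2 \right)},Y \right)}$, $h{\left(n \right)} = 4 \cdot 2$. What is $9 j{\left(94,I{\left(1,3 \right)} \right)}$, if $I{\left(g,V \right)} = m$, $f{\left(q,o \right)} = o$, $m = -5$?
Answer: $756$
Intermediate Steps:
$h{\left(n \right)} = 8$
$I{\left(g,V \right)} = -5$
$j{\left(X,Y \right)} = X + 2 Y$ ($j{\left(X,Y \right)} = \left(X + Y\right) + Y = X + 2 Y$)
$9 j{\left(94,I{\left(1,3 \right)} \right)} = 9 \left(94 + 2 \left(-5\right)\right) = 9 \left(94 - 10\right) = 9 \cdot 84 = 756$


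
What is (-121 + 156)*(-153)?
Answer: -5355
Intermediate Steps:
(-121 + 156)*(-153) = 35*(-153) = -5355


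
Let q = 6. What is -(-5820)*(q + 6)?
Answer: 69840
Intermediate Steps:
-(-5820)*(q + 6) = -(-5820)*(6 + 6) = -(-5820)*12 = -1940*(-36) = 69840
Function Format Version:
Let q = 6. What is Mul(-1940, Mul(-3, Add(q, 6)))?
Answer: 69840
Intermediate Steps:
Mul(-1940, Mul(-3, Add(q, 6))) = Mul(-1940, Mul(-3, Add(6, 6))) = Mul(-1940, Mul(-3, 12)) = Mul(-1940, -36) = 69840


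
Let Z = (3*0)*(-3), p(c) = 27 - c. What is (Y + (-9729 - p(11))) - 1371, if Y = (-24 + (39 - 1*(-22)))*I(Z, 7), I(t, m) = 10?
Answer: -10746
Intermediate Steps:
Z = 0 (Z = 0*(-3) = 0)
Y = 370 (Y = (-24 + (39 - 1*(-22)))*10 = (-24 + (39 + 22))*10 = (-24 + 61)*10 = 37*10 = 370)
(Y + (-9729 - p(11))) - 1371 = (370 + (-9729 - (27 - 1*11))) - 1371 = (370 + (-9729 - (27 - 11))) - 1371 = (370 + (-9729 - 1*16)) - 1371 = (370 + (-9729 - 16)) - 1371 = (370 - 9745) - 1371 = -9375 - 1371 = -10746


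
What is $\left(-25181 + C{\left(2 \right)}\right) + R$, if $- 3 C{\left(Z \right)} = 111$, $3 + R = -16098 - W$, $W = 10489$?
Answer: $-51808$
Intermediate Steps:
$R = -26590$ ($R = -3 - 26587 = -26590$)
$C{\left(Z \right)} = -37$ ($C{\left(Z \right)} = \left(- \frac{1}{3}\right) 111 = -37$)
$\left(-25181 + C{\left(2 \right)}\right) + R = \left(-25181 - 37\right) - 26590 = -25218 - 26590 = -51808$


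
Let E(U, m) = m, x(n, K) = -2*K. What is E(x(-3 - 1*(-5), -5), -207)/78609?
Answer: -69/26203 ≈ -0.0026333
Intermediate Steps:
E(x(-3 - 1*(-5), -5), -207)/78609 = -207/78609 = -207*1/78609 = -69/26203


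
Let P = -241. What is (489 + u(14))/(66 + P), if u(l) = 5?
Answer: -494/175 ≈ -2.8229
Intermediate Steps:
(489 + u(14))/(66 + P) = (489 + 5)/(66 - 241) = 494/(-175) = 494*(-1/175) = -494/175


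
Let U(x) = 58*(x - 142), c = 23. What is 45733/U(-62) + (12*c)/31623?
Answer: -16585621/4300728 ≈ -3.8565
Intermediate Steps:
U(x) = -8236 + 58*x (U(x) = 58*(-142 + x) = -8236 + 58*x)
45733/U(-62) + (12*c)/31623 = 45733/(-8236 + 58*(-62)) + (12*23)/31623 = 45733/(-8236 - 3596) + 276*(1/31623) = 45733/(-11832) + 92/10541 = 45733*(-1/11832) + 92/10541 = -1577/408 + 92/10541 = -16585621/4300728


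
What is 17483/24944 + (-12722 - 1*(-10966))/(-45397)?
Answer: 837477415/1132382768 ≈ 0.73957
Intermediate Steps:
17483/24944 + (-12722 - 1*(-10966))/(-45397) = 17483*(1/24944) + (-12722 + 10966)*(-1/45397) = 17483/24944 - 1756*(-1/45397) = 17483/24944 + 1756/45397 = 837477415/1132382768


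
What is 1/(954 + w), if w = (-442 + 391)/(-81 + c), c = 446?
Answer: 365/348159 ≈ 0.0010484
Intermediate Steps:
w = -51/365 (w = (-442 + 391)/(-81 + 446) = -51/365 ≈ -0.13973)
1/(954 + w) = 1/(954 - 51/365) = 1/(348159/365) = 365/348159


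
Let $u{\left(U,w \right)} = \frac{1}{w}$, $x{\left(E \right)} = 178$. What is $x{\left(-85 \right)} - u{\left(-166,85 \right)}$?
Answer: $\frac{15129}{85} \approx 177.99$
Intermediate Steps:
$x{\left(-85 \right)} - u{\left(-166,85 \right)} = 178 - \frac{1}{85} = \frac{15129}{85}$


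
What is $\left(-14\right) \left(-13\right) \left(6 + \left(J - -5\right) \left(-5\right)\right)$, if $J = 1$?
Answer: $-4368$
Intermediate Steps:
$\left(-14\right) \left(-13\right) \left(6 + \left(J - -5\right) \left(-5\right)\right) = \left(-14\right) \left(-13\right) \left(6 + \left(1 - -5\right) \left(-5\right)\right) = 182 \left(6 + \left(1 + 5\right) \left(-5\right)\right) = 182 \left(6 + 6 \left(-5\right)\right) = 182 \left(6 - 30\right) = 182 \left(-24\right) = -4368$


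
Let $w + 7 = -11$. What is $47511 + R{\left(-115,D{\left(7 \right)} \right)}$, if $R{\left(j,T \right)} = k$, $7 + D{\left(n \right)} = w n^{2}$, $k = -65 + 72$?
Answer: $47518$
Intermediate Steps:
$k = 7$
$w = -18$ ($w = -7 - 11 = -18$)
$D{\left(n \right)} = -7 - 18 n^{2}$
$R{\left(j,T \right)} = 7$
$47511 + R{\left(-115,D{\left(7 \right)} \right)} = 47511 + 7 = 47518$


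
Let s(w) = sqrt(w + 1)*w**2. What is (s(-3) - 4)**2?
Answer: (4 - 9*I*sqrt(2))**2 ≈ -146.0 - 101.82*I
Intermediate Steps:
s(w) = w**2*sqrt(1 + w) (s(w) = sqrt(1 + w)*w**2 = w**2*sqrt(1 + w))
(s(-3) - 4)**2 = ((-3)**2*sqrt(1 - 3) - 4)**2 = (9*sqrt(-2) - 4)**2 = (9*(I*sqrt(2)) - 4)**2 = (9*I*sqrt(2) - 4)**2 = (-4 + 9*I*sqrt(2))**2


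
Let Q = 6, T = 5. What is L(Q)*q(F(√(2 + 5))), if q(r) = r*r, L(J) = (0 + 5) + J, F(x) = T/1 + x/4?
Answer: 4477/16 + 55*√7/2 ≈ 352.57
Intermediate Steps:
F(x) = 5 + x/4 (F(x) = 5/1 + x/4 = 5*1 + x*(¼) = 5 + x/4)
L(J) = 5 + J
q(r) = r²
L(Q)*q(F(√(2 + 5))) = (5 + 6)*(5 + √(2 + 5)/4)² = 11*(5 + √7/4)²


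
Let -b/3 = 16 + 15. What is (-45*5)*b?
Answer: 20925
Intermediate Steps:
b = -93 (b = -3*(16 + 15) = -3*31 = -93)
(-45*5)*b = -45*5*(-93) = -225*(-93) = 20925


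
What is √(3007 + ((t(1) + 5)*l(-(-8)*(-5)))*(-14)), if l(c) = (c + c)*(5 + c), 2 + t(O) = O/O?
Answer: I*√153793 ≈ 392.16*I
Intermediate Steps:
t(O) = -1 (t(O) = -2 + O/O = -2 + 1 = -1)
l(c) = 2*c*(5 + c) (l(c) = (2*c)*(5 + c) = 2*c*(5 + c))
√(3007 + ((t(1) + 5)*l(-(-8)*(-5)))*(-14)) = √(3007 + ((-1 + 5)*(2*(-(-8)*(-5))*(5 - (-8)*(-5))))*(-14)) = √(3007 + (4*(2*(-2*20)*(5 - 2*20)))*(-14)) = √(3007 + (4*(2*(-40)*(5 - 40)))*(-14)) = √(3007 + (4*(2*(-40)*(-35)))*(-14)) = √(3007 + (4*2800)*(-14)) = √(3007 + 11200*(-14)) = √(3007 - 156800) = √(-153793) = I*√153793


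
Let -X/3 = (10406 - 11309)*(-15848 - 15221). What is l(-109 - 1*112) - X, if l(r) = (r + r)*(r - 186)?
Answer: 84345815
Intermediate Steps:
l(r) = 2*r*(-186 + r) (l(r) = (2*r)*(-186 + r) = 2*r*(-186 + r))
X = -84165921 (X = -3*(10406 - 11309)*(-15848 - 15221) = -(-2709)*(-31069) = -3*28055307 = -84165921)
l(-109 - 1*112) - X = 2*(-109 - 1*112)*(-186 + (-109 - 1*112)) - 1*(-84165921) = 2*(-109 - 112)*(-186 + (-109 - 112)) + 84165921 = 2*(-221)*(-186 - 221) + 84165921 = 2*(-221)*(-407) + 84165921 = 179894 + 84165921 = 84345815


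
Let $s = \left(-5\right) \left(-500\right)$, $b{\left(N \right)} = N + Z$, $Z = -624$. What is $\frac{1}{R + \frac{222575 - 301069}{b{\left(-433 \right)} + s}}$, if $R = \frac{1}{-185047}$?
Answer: $- \frac{20540217}{1117313897} \approx -0.018384$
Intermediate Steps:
$b{\left(N \right)} = -624 + N$ ($b{\left(N \right)} = N - 624 = -624 + N$)
$s = 2500$
$R = - \frac{1}{185047} \approx -5.404 \cdot 10^{-6}$
$\frac{1}{R + \frac{222575 - 301069}{b{\left(-433 \right)} + s}} = \frac{1}{- \frac{1}{185047} + \frac{222575 - 301069}{\left(-624 - 433\right) + 2500}} = \frac{1}{- \frac{1}{185047} - \frac{78494}{-1057 + 2500}} = \frac{1}{- \frac{1}{185047} - \frac{78494}{1443}} = \frac{1}{- \frac{1}{185047} - \frac{6038}{111}} = \frac{1}{- \frac{1117313897}{20540217}} = - \frac{20540217}{1117313897}$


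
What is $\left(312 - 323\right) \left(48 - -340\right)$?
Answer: $-4268$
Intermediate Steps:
$\left(312 - 323\right) \left(48 - -340\right) = - 11 \left(48 + 340\right) = \left(-11\right) 388 = -4268$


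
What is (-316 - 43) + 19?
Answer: -340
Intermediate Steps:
(-316 - 43) + 19 = -359 + 19 = -340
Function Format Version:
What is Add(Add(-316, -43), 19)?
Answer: -340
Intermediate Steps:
Add(Add(-316, -43), 19) = Add(-359, 19) = -340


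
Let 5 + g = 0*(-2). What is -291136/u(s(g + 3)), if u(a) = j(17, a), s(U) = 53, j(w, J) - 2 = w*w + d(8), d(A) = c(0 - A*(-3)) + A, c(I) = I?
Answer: -291136/323 ≈ -901.35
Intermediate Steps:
g = -5 (g = -5 + 0*(-2) = -5 + 0 = -5)
d(A) = 4*A (d(A) = (0 - A*(-3)) + A = (0 - (-3)*A) + A = (0 + 3*A) + A = 3*A + A = 4*A)
j(w, J) = 34 + w² (j(w, J) = 2 + (w*w + 4*8) = 2 + (w² + 32) = 2 + (32 + w²) = 34 + w²)
u(a) = 323 (u(a) = 34 + 17² = 34 + 289 = 323)
-291136/u(s(g + 3)) = -291136/323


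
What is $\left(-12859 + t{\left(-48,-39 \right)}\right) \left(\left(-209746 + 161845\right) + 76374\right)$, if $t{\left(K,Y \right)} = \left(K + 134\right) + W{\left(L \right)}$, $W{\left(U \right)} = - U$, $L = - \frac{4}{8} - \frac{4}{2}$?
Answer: $- \frac{727228893}{2} \approx -3.6361 \cdot 10^{8}$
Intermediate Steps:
$L = - \frac{5}{2}$ ($L = \left(-4\right) \frac{1}{8} - 2 = - \frac{1}{2} - 2 = - \frac{5}{2} \approx -2.5$)
$t{\left(K,Y \right)} = \frac{273}{2} + K$ ($t{\left(K,Y \right)} = \left(K + 134\right) - - \frac{5}{2} = \left(134 + K\right) + \frac{5}{2} = \frac{273}{2} + K$)
$\left(-12859 + t{\left(-48,-39 \right)}\right) \left(\left(-209746 + 161845\right) + 76374\right) = \left(-12859 + \left(\frac{273}{2} - 48\right)\right) \left(\left(-209746 + 161845\right) + 76374\right) = \left(-12859 + \frac{177}{2}\right) \left(-47901 + 76374\right) = \left(- \frac{25541}{2}\right) 28473 = - \frac{727228893}{2}$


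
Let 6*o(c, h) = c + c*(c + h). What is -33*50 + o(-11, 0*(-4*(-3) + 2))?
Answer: -4895/3 ≈ -1631.7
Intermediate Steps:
o(c, h) = c/6 + c*(c + h)/6 (o(c, h) = (c + c*(c + h))/6 = c/6 + c*(c + h)/6)
-33*50 + o(-11, 0*(-4*(-3) + 2)) = -33*50 + (1/6)*(-11)*(1 - 11 + 0*(-4*(-3) + 2)) = -1650 + (1/6)*(-11)*(1 - 11 + 0*(12 + 2)) = -1650 + (1/6)*(-11)*(1 - 11 + 0*14) = -1650 + (1/6)*(-11)*(1 - 11 + 0) = -1650 + (1/6)*(-11)*(-10) = -1650 + 55/3 = -4895/3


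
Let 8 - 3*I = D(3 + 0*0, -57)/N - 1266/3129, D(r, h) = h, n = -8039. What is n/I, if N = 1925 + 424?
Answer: -19695606273/6883595 ≈ -2861.2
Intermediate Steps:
N = 2349
I = 6883595/2450007 (I = 8/3 - (-57/2349 - 1266/3129)/3 = 8/3 - (-57*1/2349 - 1266*1/3129)/3 = 8/3 - (-19/783 - 422/1043)/3 = 8/3 - ⅓*(-350243/816669) = 8/3 + 350243/2450007 = 6883595/2450007 ≈ 2.8096)
n/I = -8039/6883595/2450007 = -8039*2450007/6883595 = -19695606273/6883595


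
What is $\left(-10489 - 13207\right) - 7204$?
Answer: $-30900$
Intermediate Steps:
$\left(-10489 - 13207\right) - 7204 = -23696 - 7204 = -30900$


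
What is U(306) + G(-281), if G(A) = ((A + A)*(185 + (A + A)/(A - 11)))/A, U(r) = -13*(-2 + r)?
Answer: -261205/73 ≈ -3578.2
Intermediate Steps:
U(r) = 26 - 13*r
G(A) = 370 + 4*A/(-11 + A) (G(A) = ((2*A)*(185 + (2*A)/(-11 + A)))/A = ((2*A)*(185 + 2*A/(-11 + A)))/A = (2*A*(185 + 2*A/(-11 + A)))/A = 370 + 4*A/(-11 + A))
U(306) + G(-281) = (26 - 13*306) + 22*(-185 + 17*(-281))/(-11 - 281) = (26 - 3978) + 22*(-185 - 4777)/(-292) = -3952 + 22*(-1/292)*(-4962) = -3952 + 27291/73 = -261205/73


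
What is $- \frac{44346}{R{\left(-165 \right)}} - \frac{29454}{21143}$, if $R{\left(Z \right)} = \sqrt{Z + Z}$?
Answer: $- \frac{29454}{21143} + \frac{7391 i \sqrt{330}}{55} \approx -1.3931 + 2441.2 i$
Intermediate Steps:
$R{\left(Z \right)} = \sqrt{2} \sqrt{Z}$ ($R{\left(Z \right)} = \sqrt{2 Z} = \sqrt{2} \sqrt{Z}$)
$- \frac{44346}{R{\left(-165 \right)}} - \frac{29454}{21143} = - \frac{44346}{\sqrt{2} \sqrt{-165}} - \frac{29454}{21143} = - \frac{44346}{\sqrt{2} i \sqrt{165}} - \frac{29454}{21143} = - \frac{44346}{i \sqrt{330}} - \frac{29454}{21143} = - 44346 \left(- \frac{i \sqrt{330}}{330}\right) - \frac{29454}{21143} = \frac{7391 i \sqrt{330}}{55} - \frac{29454}{21143} = - \frac{29454}{21143} + \frac{7391 i \sqrt{330}}{55}$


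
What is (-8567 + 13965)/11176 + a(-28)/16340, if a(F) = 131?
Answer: 5604211/11413490 ≈ 0.49102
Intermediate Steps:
(-8567 + 13965)/11176 + a(-28)/16340 = (-8567 + 13965)/11176 + 131/16340 = 5398*(1/11176) + 131*(1/16340) = 2699/5588 + 131/16340 = 5604211/11413490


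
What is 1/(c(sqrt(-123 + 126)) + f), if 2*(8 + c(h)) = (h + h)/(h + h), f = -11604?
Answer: -2/23223 ≈ -8.6121e-5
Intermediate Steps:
c(h) = -15/2 (c(h) = -8 + ((h + h)/(h + h))/2 = -8 + ((2*h)/((2*h)))/2 = -8 + ((2*h)*(1/(2*h)))/2 = -8 + (1/2)*1 = -8 + 1/2 = -15/2)
1/(c(sqrt(-123 + 126)) + f) = 1/(-15/2 - 11604) = 1/(-23223/2) = -2/23223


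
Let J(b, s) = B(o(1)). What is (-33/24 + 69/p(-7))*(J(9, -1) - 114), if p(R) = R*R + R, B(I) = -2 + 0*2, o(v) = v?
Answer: -435/14 ≈ -31.071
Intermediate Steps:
B(I) = -2 (B(I) = -2 + 0 = -2)
J(b, s) = -2
p(R) = R + R**2 (p(R) = R**2 + R = R + R**2)
(-33/24 + 69/p(-7))*(J(9, -1) - 114) = (-33/24 + 69/((-7*(1 - 7))))*(-2 - 114) = (-33*1/24 + 69/((-7*(-6))))*(-116) = (-11/8 + 69/42)*(-116) = (-11/8 + 69*(1/42))*(-116) = (-11/8 + 23/14)*(-116) = (15/56)*(-116) = -435/14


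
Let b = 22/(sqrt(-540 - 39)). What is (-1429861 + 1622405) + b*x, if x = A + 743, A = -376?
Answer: 192544 - 8074*I*sqrt(579)/579 ≈ 1.9254e+5 - 335.54*I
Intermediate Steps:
x = 367 (x = -376 + 743 = 367)
b = -22*I*sqrt(579)/579 (b = 22/(sqrt(-579)) = 22/((I*sqrt(579))) = 22*(-I*sqrt(579)/579) = -22*I*sqrt(579)/579 ≈ -0.91429*I)
(-1429861 + 1622405) + b*x = (-1429861 + 1622405) - 22*I*sqrt(579)/579*367 = 192544 - 8074*I*sqrt(579)/579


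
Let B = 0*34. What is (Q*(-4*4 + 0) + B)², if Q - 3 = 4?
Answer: 12544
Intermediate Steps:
Q = 7 (Q = 3 + 4 = 7)
B = 0
(Q*(-4*4 + 0) + B)² = (7*(-4*4 + 0) + 0)² = (7*(-16 + 0) + 0)² = (7*(-16) + 0)² = (-112 + 0)² = (-112)² = 12544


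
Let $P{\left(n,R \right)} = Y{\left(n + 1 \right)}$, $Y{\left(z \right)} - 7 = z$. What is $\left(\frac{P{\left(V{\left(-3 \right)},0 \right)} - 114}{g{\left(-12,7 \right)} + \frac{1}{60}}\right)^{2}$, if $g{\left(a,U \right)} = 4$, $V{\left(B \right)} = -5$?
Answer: $\frac{44355600}{58081} \approx 763.69$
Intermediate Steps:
$Y{\left(z \right)} = 7 + z$
$P{\left(n,R \right)} = 8 + n$ ($P{\left(n,R \right)} = 7 + \left(n + 1\right) = 7 + \left(1 + n\right) = 8 + n$)
$\left(\frac{P{\left(V{\left(-3 \right)},0 \right)} - 114}{g{\left(-12,7 \right)} + \frac{1}{60}}\right)^{2} = \left(\frac{\left(8 - 5\right) - 114}{4 + \frac{1}{60}}\right)^{2} = \left(\frac{3 - 114}{4 + \frac{1}{60}}\right)^{2} = \left(- \frac{111}{\frac{241}{60}}\right)^{2} = \left(\left(-111\right) \frac{60}{241}\right)^{2} = \left(- \frac{6660}{241}\right)^{2} = \frac{44355600}{58081}$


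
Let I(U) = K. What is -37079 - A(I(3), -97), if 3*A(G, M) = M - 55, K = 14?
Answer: -111085/3 ≈ -37028.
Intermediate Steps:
I(U) = 14
A(G, M) = -55/3 + M/3 (A(G, M) = (M - 55)/3 = (-55 + M)/3 = -55/3 + M/3)
-37079 - A(I(3), -97) = -37079 - (-55/3 + (⅓)*(-97)) = -37079 - (-55/3 - 97/3) = -37079 - 1*(-152/3) = -37079 + 152/3 = -111085/3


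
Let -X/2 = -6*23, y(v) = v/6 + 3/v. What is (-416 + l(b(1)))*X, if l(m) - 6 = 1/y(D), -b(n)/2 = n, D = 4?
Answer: -1920408/17 ≈ -1.1297e+5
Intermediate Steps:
y(v) = 3/v + v/6 (y(v) = v*(1/6) + 3/v = v/6 + 3/v = 3/v + v/6)
b(n) = -2*n
l(m) = 114/17 (l(m) = 6 + 1/(3/4 + (1/6)*4) = 6 + 1/(3*(1/4) + 2/3) = 6 + 1/(3/4 + 2/3) = 6 + 1/(17/12) = 6 + 12/17 = 114/17)
X = 276 (X = -(-12)*23 = -2*(-138) = 276)
(-416 + l(b(1)))*X = (-416 + 114/17)*276 = -6958/17*276 = -1920408/17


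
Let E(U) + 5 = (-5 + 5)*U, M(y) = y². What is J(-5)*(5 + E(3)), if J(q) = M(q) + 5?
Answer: 0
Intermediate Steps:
J(q) = 5 + q² (J(q) = q² + 5 = 5 + q²)
E(U) = -5 (E(U) = -5 + (-5 + 5)*U = -5 + 0*U = -5 + 0 = -5)
J(-5)*(5 + E(3)) = (5 + (-5)²)*(5 - 5) = (5 + 25)*0 = 30*0 = 0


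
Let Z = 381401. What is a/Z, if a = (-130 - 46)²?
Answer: 30976/381401 ≈ 0.081216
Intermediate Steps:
a = 30976 (a = (-176)² = 30976)
a/Z = 30976/381401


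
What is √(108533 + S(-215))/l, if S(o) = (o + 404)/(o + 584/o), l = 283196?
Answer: √59915054882/210414628 ≈ 0.0011633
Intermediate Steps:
S(o) = (404 + o)/(o + 584/o)
√(108533 + S(-215))/l = √(108533 - 215*(404 - 215)/(584 + (-215)²))/283196 = √(108533 - 215*189/(584 + 46225))*(1/283196) = √(108533 - 215*189/46809)*(1/283196) = √(108533 - 215*1/46809*189)*(1/283196) = √(108533 - 645/743)*(1/283196) = √(80639374/743)*(1/283196) = (√59915054882/743)*(1/283196) = √59915054882/210414628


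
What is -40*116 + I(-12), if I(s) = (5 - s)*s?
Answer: -4844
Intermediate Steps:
I(s) = s*(5 - s)
-40*116 + I(-12) = -40*116 - 12*(5 - 1*(-12)) = -4640 - 12*(5 + 12) = -4640 - 12*17 = -4640 - 204 = -4844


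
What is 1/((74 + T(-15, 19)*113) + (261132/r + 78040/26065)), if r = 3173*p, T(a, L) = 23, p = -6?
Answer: 16540849/44036333375 ≈ 0.00037562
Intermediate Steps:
r = -19038 (r = 3173*(-6) = -19038)
1/((74 + T(-15, 19)*113) + (261132/r + 78040/26065)) = 1/((74 + 23*113) + (261132/(-19038) + 78040/26065)) = 1/((74 + 2599) + (261132*(-1/19038) + 78040*(1/26065))) = 1/(2673 + (-43522/3173 + 15608/5213)) = 1/(2673 - 177356002/16540849) = 1/(44036333375/16540849) = 16540849/44036333375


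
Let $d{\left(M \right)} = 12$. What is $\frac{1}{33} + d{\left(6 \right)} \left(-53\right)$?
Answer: $- \frac{20987}{33} \approx -635.97$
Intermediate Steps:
$\frac{1}{33} + d{\left(6 \right)} \left(-53\right) = \frac{1}{33} + 12 \left(-53\right) = \frac{1}{33} - 636 = - \frac{20987}{33}$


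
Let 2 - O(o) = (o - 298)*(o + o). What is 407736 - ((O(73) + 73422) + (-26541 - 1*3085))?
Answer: 331088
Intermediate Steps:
O(o) = 2 - 2*o*(-298 + o) (O(o) = 2 - (o - 298)*(o + o) = 2 - (-298 + o)*2*o = 2 - 2*o*(-298 + o))
407736 - ((O(73) + 73422) + (-26541 - 1*3085)) = 407736 - (((2 - 2*73² + 596*73) + 73422) + (-26541 - 1*3085)) = 407736 - (((2 - 2*5329 + 43508) + 73422) + (-26541 - 3085)) = 407736 - (((2 - 10658 + 43508) + 73422) - 29626) = 407736 - ((32852 + 73422) - 29626) = 407736 - (106274 - 29626) = 407736 - 1*76648 = 407736 - 76648 = 331088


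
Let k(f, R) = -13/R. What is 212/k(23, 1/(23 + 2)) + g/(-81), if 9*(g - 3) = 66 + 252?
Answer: -88891/78975 ≈ -1.1256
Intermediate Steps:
g = 115/3 (g = 3 + (66 + 252)/9 = 3 + (⅑)*318 = 3 + 106/3 = 115/3 ≈ 38.333)
212/k(23, 1/(23 + 2)) + g/(-81) = 212/((-13/(1/(23 + 2)))) + (115/3)/(-81) = 212/((-13/(1/25))) + (115/3)*(-1/81) = 212/((-13/1/25)) - 115/243 = 212/((-13*25)) - 115/243 = 212/(-325) - 115/243 = 212*(-1/325) - 115/243 = -212/325 - 115/243 = -88891/78975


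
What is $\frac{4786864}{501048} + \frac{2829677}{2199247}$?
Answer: $\frac{1493162536613}{137741038857} \approx 10.84$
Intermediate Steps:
$\frac{4786864}{501048} + \frac{2829677}{2199247} = 4786864 \cdot \frac{1}{501048} + 2829677 \cdot \frac{1}{2199247} = \frac{598358}{62631} + \frac{2829677}{2199247} = \frac{1493162536613}{137741038857}$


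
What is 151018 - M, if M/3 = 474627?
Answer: -1272863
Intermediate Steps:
M = 1423881 (M = 3*474627 = 1423881)
151018 - M = 151018 - 1*1423881 = 151018 - 1423881 = -1272863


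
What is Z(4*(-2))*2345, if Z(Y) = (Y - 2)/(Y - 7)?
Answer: 4690/3 ≈ 1563.3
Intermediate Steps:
Z(Y) = (-2 + Y)/(-7 + Y)
Z(4*(-2))*2345 = ((-2 + 4*(-2))/(-7 + 4*(-2)))*2345 = ((-2 - 8)/(-7 - 8))*2345 = (-10/(-15))*2345 = -1/15*(-10)*2345 = (⅔)*2345 = 4690/3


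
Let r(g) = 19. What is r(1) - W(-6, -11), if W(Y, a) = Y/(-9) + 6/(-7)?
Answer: 403/21 ≈ 19.190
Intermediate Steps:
W(Y, a) = -6/7 - Y/9 (W(Y, a) = Y*(-⅑) + 6*(-⅐) = -Y/9 - 6/7 = -6/7 - Y/9)
r(1) - W(-6, -11) = 19 - (-6/7 - ⅑*(-6)) = 19 - (-6/7 + ⅔) = 19 - 1*(-4/21) = 19 + 4/21 = 403/21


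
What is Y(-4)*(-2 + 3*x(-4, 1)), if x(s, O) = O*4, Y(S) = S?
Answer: -40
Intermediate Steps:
x(s, O) = 4*O
Y(-4)*(-2 + 3*x(-4, 1)) = -4*(-2 + 3*(4*1)) = -4*(-2 + 3*4) = -4*(-2 + 12) = -4*10 = -40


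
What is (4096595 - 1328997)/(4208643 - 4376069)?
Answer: -1383799/83713 ≈ -16.530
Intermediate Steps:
(4096595 - 1328997)/(4208643 - 4376069) = 2767598/(-167426) = 2767598*(-1/167426) = -1383799/83713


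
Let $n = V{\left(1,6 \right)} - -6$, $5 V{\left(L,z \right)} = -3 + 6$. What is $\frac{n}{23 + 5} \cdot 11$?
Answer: $\frac{363}{140} \approx 2.5929$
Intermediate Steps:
$V{\left(L,z \right)} = \frac{3}{5}$ ($V{\left(L,z \right)} = \frac{-3 + 6}{5} = \frac{1}{5} \cdot 3 = \frac{3}{5}$)
$n = \frac{33}{5}$ ($n = \frac{3}{5} - -6 = \frac{3}{5} + 6 = \frac{33}{5} \approx 6.6$)
$\frac{n}{23 + 5} \cdot 11 = \frac{1}{23 + 5} \cdot \frac{33}{5} \cdot 11 = \frac{1}{28} \cdot \frac{33}{5} \cdot 11 = \frac{33}{140} \cdot 11 = \frac{363}{140}$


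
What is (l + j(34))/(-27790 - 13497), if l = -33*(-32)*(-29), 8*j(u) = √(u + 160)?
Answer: 30624/41287 - √194/330296 ≈ 0.74169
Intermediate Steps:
j(u) = √(160 + u)/8 (j(u) = √(u + 160)/8 = √(160 + u)/8)
l = -30624 (l = 1056*(-29) = -30624)
(l + j(34))/(-27790 - 13497) = (-30624 + √(160 + 34)/8)/(-27790 - 13497) = (-30624 + √194/8)/(-41287) = (-30624 + √194/8)*(-1/41287) = 30624/41287 - √194/330296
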